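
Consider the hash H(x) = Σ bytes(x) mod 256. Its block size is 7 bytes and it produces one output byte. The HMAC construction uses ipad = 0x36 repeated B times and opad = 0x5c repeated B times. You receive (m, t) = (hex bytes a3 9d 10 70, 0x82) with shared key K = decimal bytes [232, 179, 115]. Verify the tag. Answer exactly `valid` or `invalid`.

valid

Key decimal bytes [232, 179, 115] = e8 b3 73 is 3 bytes ≤ B = 7; zero-pad to 7 bytes: K' = e8 b3 73 00 00 00 00.
K' ⊕ ipad = de 85 45 36 36 36 36; K' ⊕ opad = b4 ef 2f 5c 5c 5c 5c.
Inner hash: sum = 222+133+69+54+54+54+54+163+157+16+112 = 1088; mod 256 = 64 → 40.
Outer hash (recomputed tag): sum = 180+239+47+92+92+92+92+64 = 898; mod 256 = 130 → 82.
Recomputed tag = 82; claimed = 82 → match.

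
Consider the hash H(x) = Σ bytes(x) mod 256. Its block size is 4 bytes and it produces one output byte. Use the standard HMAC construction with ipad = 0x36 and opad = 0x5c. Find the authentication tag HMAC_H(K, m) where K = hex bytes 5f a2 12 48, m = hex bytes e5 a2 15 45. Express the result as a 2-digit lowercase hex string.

Key hex bytes 5f a2 12 48 is exactly B = 4 bytes: K' = 5f a2 12 48.
K' ⊕ ipad = 69 94 24 7e.  K' ⊕ opad = 03 fe 4e 14.
Inner input = (K'⊕ipad) ∥ m = 69 94 24 7e ∥ e5 a2 15 45.
Inner hash: sum = 105+148+36+126+229+162+21+69 = 896; mod 256 = 128 → 80.
Outer input = (K'⊕opad) ∥ inner = 03 fe 4e 14 ∥ 80.
Outer hash (tag): sum = 3+254+78+20+128 = 483; mod 256 = 227 → e3.

e3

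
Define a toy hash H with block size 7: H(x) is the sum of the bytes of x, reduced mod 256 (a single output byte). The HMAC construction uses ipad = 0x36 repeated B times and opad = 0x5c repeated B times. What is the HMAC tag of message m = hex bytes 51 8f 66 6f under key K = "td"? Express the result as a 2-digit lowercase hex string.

Key "td" = 74 64 is 2 bytes ≤ B = 7; zero-pad to 7 bytes: K' = 74 64 00 00 00 00 00.
K' ⊕ ipad = 42 52 36 36 36 36 36.  K' ⊕ opad = 28 38 5c 5c 5c 5c 5c.
Inner input = (K'⊕ipad) ∥ m = 42 52 36 36 36 36 36 ∥ 51 8f 66 6f.
Inner hash: sum = 66+82+54+54+54+54+54+81+143+102+111 = 855; mod 256 = 87 → 57.
Outer input = (K'⊕opad) ∥ inner = 28 38 5c 5c 5c 5c 5c ∥ 57.
Outer hash (tag): sum = 40+56+92+92+92+92+92+87 = 643; mod 256 = 131 → 83.

83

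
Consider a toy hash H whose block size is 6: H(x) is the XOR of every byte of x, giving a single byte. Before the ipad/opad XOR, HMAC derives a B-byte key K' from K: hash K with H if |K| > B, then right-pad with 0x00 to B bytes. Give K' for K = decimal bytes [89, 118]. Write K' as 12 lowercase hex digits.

597600000000

Key decimal bytes [89, 118] = 59 76 is 2 bytes ≤ B = 6; zero-pad to 6 bytes: K' = 59 76 00 00 00 00.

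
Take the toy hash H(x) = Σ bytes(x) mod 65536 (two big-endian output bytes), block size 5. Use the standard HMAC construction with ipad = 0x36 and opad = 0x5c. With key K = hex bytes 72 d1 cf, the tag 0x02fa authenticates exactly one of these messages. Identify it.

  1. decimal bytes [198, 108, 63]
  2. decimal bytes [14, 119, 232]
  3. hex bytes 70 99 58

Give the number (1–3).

Key hex bytes 72 d1 cf is 3 bytes ≤ B = 5; zero-pad to 5 bytes: K' = 72 d1 cf 00 00.
K' ⊕ ipad = 44 e7 f9 36 36; K' ⊕ opad = 2e 8d 93 5c 5c.
m1: inner = H(44 e7 f9 36 36 c6 6c 3f) = 04 01; tag = H(2e 8d 93 5c 5c 04 01) = 020b
m2: inner = H(44 e7 f9 36 36 0e 77 e8) = 03 fd; tag = H(2e 8d 93 5c 5c 03 fd) = 0306
m3: inner = H(44 e7 f9 36 36 70 99 58) = 03 f1; tag = H(2e 8d 93 5c 5c 03 f1) = 02fa ← matches

3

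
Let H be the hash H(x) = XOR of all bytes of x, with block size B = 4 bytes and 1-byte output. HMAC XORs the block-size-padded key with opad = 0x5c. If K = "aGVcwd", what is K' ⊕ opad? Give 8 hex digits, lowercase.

5c5c5c5c

Key "aGVcwd" = 61 47 56 63 77 64 is 6 bytes > B = 4, so hash it first: H(key) = 00, then zero-pad to 4 bytes: K' = 00 00 00 00.
XOR each byte with 0x5c: 00⊕5c=5c, 00⊕5c=5c, 00⊕5c=5c, 00⊕5c=5c.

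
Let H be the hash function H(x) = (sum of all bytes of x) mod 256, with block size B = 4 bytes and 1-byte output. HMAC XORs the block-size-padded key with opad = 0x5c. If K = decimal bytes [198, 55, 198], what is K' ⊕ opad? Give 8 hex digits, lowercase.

9a6b9a5c

Key decimal bytes [198, 55, 198] = c6 37 c6 is 3 bytes ≤ B = 4; zero-pad to 4 bytes: K' = c6 37 c6 00.
XOR each byte with 0x5c: c6⊕5c=9a, 37⊕5c=6b, c6⊕5c=9a, 00⊕5c=5c.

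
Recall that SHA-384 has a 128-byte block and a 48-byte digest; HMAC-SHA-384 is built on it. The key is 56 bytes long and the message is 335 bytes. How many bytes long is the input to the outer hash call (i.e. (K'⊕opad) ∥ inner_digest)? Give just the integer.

Key is 56 ≤ 128 bytes, zero-padded: |K'| = 128.
Outer input = (K'⊕opad) ∥ H(inner) → 128 + 48 = 176 bytes.

176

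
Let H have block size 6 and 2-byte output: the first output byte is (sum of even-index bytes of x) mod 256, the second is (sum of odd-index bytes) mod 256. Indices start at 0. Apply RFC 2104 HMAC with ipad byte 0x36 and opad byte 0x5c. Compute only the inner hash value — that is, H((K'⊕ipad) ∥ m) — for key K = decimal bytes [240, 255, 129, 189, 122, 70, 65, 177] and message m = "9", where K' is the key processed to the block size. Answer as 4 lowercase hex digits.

bff1

Key decimal bytes [240, 255, 129, 189, 122, 70, 65, 177] = f0 ff 81 bd 7a 46 41 b1 is 8 bytes > B = 6, so hash it first: H(key) = 2c b3, then zero-pad to 6 bytes: K' = 2c b3 00 00 00 00.
K' ⊕ ipad = 1a 85 36 36 36 36.
Inner input = 1a 85 36 36 36 36 ∥ 39.
Inner hash: even-index sum = 191 mod 256 = 191; odd-index sum = 241 mod 256 = 241 → bf f1.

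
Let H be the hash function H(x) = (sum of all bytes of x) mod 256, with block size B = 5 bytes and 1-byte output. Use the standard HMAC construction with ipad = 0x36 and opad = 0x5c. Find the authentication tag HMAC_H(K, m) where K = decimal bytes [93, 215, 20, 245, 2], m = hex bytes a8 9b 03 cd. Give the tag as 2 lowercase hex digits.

53

Key decimal bytes [93, 215, 20, 245, 2] = 5d d7 14 f5 02 is exactly B = 5 bytes: K' = 5d d7 14 f5 02.
K' ⊕ ipad = 6b e1 22 c3 34.  K' ⊕ opad = 01 8b 48 a9 5e.
Inner input = (K'⊕ipad) ∥ m = 6b e1 22 c3 34 ∥ a8 9b 03 cd.
Inner hash: sum = 107+225+34+195+52+168+155+3+205 = 1144; mod 256 = 120 → 78.
Outer input = (K'⊕opad) ∥ inner = 01 8b 48 a9 5e ∥ 78.
Outer hash (tag): sum = 1+139+72+169+94+120 = 595; mod 256 = 83 → 53.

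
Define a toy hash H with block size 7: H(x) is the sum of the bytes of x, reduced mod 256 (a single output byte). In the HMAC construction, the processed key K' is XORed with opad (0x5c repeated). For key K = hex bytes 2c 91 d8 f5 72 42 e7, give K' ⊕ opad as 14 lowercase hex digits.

Key hex bytes 2c 91 d8 f5 72 42 e7 is exactly B = 7 bytes: K' = 2c 91 d8 f5 72 42 e7.
XOR each byte with 0x5c: 2c⊕5c=70, 91⊕5c=cd, d8⊕5c=84, f5⊕5c=a9, 72⊕5c=2e, 42⊕5c=1e, e7⊕5c=bb.

70cd84a92e1ebb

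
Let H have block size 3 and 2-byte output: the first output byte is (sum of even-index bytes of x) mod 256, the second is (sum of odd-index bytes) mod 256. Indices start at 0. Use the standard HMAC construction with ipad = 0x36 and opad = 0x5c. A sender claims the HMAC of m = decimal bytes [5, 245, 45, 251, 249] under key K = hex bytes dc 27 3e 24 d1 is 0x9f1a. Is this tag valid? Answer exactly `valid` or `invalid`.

Key hex bytes dc 27 3e 24 d1 is 5 bytes > B = 3, so hash it first: H(key) = eb 4b, then zero-pad to 3 bytes: K' = eb 4b 00.
K' ⊕ ipad = dd 7d 36; K' ⊕ opad = b7 17 5c.
Inner hash: even-index sum = 771 mod 256 = 3; odd-index sum = 424 mod 256 = 168 → 03 a8.
Outer hash (recomputed tag): even-index sum = 443 mod 256 = 187; odd-index sum = 26 mod 256 = 26 → bb 1a.
Recomputed tag = bb1a; claimed = 9f1a → mismatch.

invalid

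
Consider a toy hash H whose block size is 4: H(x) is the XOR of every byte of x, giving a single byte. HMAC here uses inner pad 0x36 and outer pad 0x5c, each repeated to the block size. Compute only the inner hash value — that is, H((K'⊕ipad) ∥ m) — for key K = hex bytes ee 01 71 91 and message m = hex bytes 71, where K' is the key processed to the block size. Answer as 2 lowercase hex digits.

Key hex bytes ee 01 71 91 is exactly B = 4 bytes: K' = ee 01 71 91.
K' ⊕ ipad = d8 37 47 a7.
Inner input = d8 37 47 a7 ∥ 71.
Inner hash: XOR d8⊕37⊕47⊕a7⊕71 = 7e.

7e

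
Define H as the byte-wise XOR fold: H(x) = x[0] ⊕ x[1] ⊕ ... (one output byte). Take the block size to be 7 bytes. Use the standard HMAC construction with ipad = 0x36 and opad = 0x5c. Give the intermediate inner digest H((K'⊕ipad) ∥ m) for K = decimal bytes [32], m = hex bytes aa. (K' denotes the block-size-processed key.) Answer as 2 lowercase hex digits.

bc

Key decimal bytes [32] = 20 is 1 byte ≤ B = 7; zero-pad to 7 bytes: K' = 20 00 00 00 00 00 00.
K' ⊕ ipad = 16 36 36 36 36 36 36.
Inner input = 16 36 36 36 36 36 36 ∥ aa.
Inner hash: XOR 16⊕36⊕36⊕36⊕36⊕36⊕36⊕aa = bc.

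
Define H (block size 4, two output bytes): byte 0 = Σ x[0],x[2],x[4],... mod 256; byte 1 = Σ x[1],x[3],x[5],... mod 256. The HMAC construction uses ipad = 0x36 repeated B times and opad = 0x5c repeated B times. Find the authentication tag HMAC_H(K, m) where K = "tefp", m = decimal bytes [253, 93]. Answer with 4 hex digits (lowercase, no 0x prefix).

f15b

Key "tefp" = 74 65 66 70 is exactly B = 4 bytes: K' = 74 65 66 70.
K' ⊕ ipad = 42 53 50 46.  K' ⊕ opad = 28 39 3a 2c.
Inner input = (K'⊕ipad) ∥ m = 42 53 50 46 ∥ fd 5d.
Inner hash: even-index sum = 399 mod 256 = 143; odd-index sum = 246 mod 256 = 246 → 8f f6.
Outer input = (K'⊕opad) ∥ inner = 28 39 3a 2c ∥ 8f f6.
Outer hash (tag): even-index sum = 241 mod 256 = 241; odd-index sum = 347 mod 256 = 91 → f1 5b.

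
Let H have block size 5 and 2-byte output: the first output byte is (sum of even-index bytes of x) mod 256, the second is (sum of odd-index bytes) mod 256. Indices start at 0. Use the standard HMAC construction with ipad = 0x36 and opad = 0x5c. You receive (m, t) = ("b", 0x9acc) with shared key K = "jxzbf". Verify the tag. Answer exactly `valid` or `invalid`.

invalid

Key "jxzbf" = 6a 78 7a 62 66 is exactly B = 5 bytes: K' = 6a 78 7a 62 66.
K' ⊕ ipad = 5c 4e 4c 54 50; K' ⊕ opad = 36 24 26 3e 3a.
Inner hash: even-index sum = 248 mod 256 = 248; odd-index sum = 260 mod 256 = 4 → f8 04.
Outer hash (recomputed tag): even-index sum = 154 mod 256 = 154; odd-index sum = 346 mod 256 = 90 → 9a 5a.
Recomputed tag = 9a5a; claimed = 9acc → mismatch.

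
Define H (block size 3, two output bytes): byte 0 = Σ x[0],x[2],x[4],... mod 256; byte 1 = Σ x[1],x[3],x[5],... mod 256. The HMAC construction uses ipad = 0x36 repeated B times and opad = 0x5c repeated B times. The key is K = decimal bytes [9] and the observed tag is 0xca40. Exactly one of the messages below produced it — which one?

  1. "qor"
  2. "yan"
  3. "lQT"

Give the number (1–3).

Key decimal bytes [9] = 09 is 1 byte ≤ B = 3; zero-pad to 3 bytes: K' = 09 00 00.
K' ⊕ ipad = 3f 36 36; K' ⊕ opad = 55 5c 5c.
m1: inner = H(3f 36 36 71 6f 72) = e4 19; tag = H(55 5c 5c e4 19) = ca40 ← matches
m2: inner = H(3f 36 36 79 61 6e) = d6 1d; tag = H(55 5c 5c d6 1d) = ce32
m3: inner = H(3f 36 36 6c 51 54) = c6 f6; tag = H(55 5c 5c c6 f6) = a722

1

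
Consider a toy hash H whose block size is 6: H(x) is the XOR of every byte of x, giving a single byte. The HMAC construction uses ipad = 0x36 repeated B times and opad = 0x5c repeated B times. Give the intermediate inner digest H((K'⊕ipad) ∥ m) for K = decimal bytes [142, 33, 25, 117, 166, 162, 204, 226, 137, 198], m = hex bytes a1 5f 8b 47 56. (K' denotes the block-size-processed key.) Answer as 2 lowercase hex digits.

c2

Key decimal bytes [142, 33, 25, 117, 166, 162, 204, 226, 137, 198] = 8e 21 19 75 a6 a2 cc e2 89 c6 is 10 bytes > B = 6, so hash it first: H(key) = a6, then zero-pad to 6 bytes: K' = a6 00 00 00 00 00.
K' ⊕ ipad = 90 36 36 36 36 36.
Inner input = 90 36 36 36 36 36 ∥ a1 5f 8b 47 56.
Inner hash: XOR 90⊕36⊕36⊕36⊕36⊕36⊕a1⊕5f⊕8b⊕47⊕56 = c2.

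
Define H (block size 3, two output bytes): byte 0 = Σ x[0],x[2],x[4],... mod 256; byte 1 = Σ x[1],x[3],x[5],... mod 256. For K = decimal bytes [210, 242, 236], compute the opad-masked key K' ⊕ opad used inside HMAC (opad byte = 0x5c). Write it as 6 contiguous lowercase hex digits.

8eaeb0

Key decimal bytes [210, 242, 236] = d2 f2 ec is exactly B = 3 bytes: K' = d2 f2 ec.
XOR each byte with 0x5c: d2⊕5c=8e, f2⊕5c=ae, ec⊕5c=b0.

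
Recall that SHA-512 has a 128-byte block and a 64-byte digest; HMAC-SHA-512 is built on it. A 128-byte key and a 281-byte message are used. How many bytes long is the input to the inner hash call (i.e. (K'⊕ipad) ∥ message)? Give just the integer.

Key is 128 ≤ 128 bytes, zero-padded: |K'| = 128.
Inner input = (K'⊕ipad) ∥ m → 128 + 281 = 409 bytes.

409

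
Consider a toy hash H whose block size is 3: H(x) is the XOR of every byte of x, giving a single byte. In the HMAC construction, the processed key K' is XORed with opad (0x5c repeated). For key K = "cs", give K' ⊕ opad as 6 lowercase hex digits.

Key "cs" = 63 73 is 2 bytes ≤ B = 3; zero-pad to 3 bytes: K' = 63 73 00.
XOR each byte with 0x5c: 63⊕5c=3f, 73⊕5c=2f, 00⊕5c=5c.

3f2f5c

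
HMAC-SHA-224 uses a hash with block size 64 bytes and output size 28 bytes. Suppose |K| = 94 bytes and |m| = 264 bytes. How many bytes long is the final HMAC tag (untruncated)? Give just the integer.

The tag is one SHA-224 digest: 28 bytes.

28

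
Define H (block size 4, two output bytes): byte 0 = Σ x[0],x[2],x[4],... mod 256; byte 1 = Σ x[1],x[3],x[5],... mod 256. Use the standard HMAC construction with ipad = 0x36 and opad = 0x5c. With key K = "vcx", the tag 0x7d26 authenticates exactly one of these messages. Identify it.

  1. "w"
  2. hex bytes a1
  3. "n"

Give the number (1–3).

2

Key "vcx" = 76 63 78 is 3 bytes ≤ B = 4; zero-pad to 4 bytes: K' = 76 63 78 00.
K' ⊕ ipad = 40 55 4e 36; K' ⊕ opad = 2a 3f 24 5c.
m1: inner = H(40 55 4e 36 77) = 05 8b; tag = H(2a 3f 24 5c 05 8b) = 5326
m2: inner = H(40 55 4e 36 a1) = 2f 8b; tag = H(2a 3f 24 5c 2f 8b) = 7d26 ← matches
m3: inner = H(40 55 4e 36 6e) = fc 8b; tag = H(2a 3f 24 5c fc 8b) = 4a26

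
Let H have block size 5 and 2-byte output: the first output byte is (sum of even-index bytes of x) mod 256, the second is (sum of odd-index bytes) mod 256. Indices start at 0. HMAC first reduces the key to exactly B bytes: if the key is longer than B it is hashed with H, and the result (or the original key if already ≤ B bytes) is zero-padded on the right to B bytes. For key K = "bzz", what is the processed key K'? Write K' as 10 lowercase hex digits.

Key "bzz" = 62 7a 7a is 3 bytes ≤ B = 5; zero-pad to 5 bytes: K' = 62 7a 7a 00 00.

627a7a0000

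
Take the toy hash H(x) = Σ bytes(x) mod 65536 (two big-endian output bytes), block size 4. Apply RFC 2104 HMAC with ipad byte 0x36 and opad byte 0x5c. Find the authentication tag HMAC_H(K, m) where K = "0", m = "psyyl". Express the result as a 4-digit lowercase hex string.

Key "0" = 30 is 1 byte ≤ B = 4; zero-pad to 4 bytes: K' = 30 00 00 00.
K' ⊕ ipad = 06 36 36 36.  K' ⊕ opad = 6c 5c 5c 5c.
Inner input = (K'⊕ipad) ∥ m = 06 36 36 36 ∥ 70 73 79 79 6c.
Inner hash: sum = 6+54+54+54+112+115+121+121+108 = 745 → 02 e9.
Outer input = (K'⊕opad) ∥ inner = 6c 5c 5c 5c ∥ 02 e9.
Outer hash (tag): sum = 108+92+92+92+2+233 = 619 → 02 6b.

026b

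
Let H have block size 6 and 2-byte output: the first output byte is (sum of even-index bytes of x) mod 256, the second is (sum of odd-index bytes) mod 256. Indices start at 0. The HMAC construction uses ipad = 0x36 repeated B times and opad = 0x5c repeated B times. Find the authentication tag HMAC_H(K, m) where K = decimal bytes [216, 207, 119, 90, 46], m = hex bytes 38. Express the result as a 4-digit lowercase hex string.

Key decimal bytes [216, 207, 119, 90, 46] = d8 cf 77 5a 2e is 5 bytes ≤ B = 6; zero-pad to 6 bytes: K' = d8 cf 77 5a 2e 00.
K' ⊕ ipad = ee f9 41 6c 18 36.  K' ⊕ opad = 84 93 2b 06 72 5c.
Inner input = (K'⊕ipad) ∥ m = ee f9 41 6c 18 36 ∥ 38.
Inner hash: even-index sum = 383 mod 256 = 127; odd-index sum = 411 mod 256 = 155 → 7f 9b.
Outer input = (K'⊕opad) ∥ inner = 84 93 2b 06 72 5c ∥ 7f 9b.
Outer hash (tag): even-index sum = 416 mod 256 = 160; odd-index sum = 400 mod 256 = 144 → a0 90.

a090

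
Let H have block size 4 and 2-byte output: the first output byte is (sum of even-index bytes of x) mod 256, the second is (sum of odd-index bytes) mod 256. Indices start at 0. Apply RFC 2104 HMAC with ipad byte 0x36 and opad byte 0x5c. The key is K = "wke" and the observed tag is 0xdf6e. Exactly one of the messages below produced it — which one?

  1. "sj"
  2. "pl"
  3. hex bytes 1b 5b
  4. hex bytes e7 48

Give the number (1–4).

Key "wke" = 77 6b 65 is 3 bytes ≤ B = 4; zero-pad to 4 bytes: K' = 77 6b 65 00.
K' ⊕ ipad = 41 5d 53 36; K' ⊕ opad = 2b 37 39 5c.
m1: inner = H(41 5d 53 36 73 6a) = 07 fd; tag = H(2b 37 39 5c 07 fd) = 6b90
m2: inner = H(41 5d 53 36 70 6c) = 04 ff; tag = H(2b 37 39 5c 04 ff) = 6892
m3: inner = H(41 5d 53 36 1b 5b) = af ee; tag = H(2b 37 39 5c af ee) = 1381
m4: inner = H(41 5d 53 36 e7 48) = 7b db; tag = H(2b 37 39 5c 7b db) = df6e ← matches

4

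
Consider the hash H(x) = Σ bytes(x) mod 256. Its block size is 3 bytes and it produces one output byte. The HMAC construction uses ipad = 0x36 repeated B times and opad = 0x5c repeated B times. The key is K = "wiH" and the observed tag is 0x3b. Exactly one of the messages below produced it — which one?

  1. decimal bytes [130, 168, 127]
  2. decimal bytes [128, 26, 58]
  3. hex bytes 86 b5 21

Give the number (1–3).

Key "wiH" = 77 69 48 is exactly B = 3 bytes: K' = 77 69 48.
K' ⊕ ipad = 41 5f 7e; K' ⊕ opad = 2b 35 14.
m1: inner = H(41 5f 7e 82 a8 7f) = c7; tag = H(2b 35 14 c7) = 3b ← matches
m2: inner = H(41 5f 7e 80 1a 3a) = f2; tag = H(2b 35 14 f2) = 66
m3: inner = H(41 5f 7e 86 b5 21) = 7a; tag = H(2b 35 14 7a) = ee

1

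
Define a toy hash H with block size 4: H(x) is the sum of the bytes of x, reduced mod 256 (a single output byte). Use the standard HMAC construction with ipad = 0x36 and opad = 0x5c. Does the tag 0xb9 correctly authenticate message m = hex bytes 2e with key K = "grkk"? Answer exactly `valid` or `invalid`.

Key "grkk" = 67 72 6b 6b is exactly B = 4 bytes: K' = 67 72 6b 6b.
K' ⊕ ipad = 51 44 5d 5d; K' ⊕ opad = 3b 2e 37 37.
Inner hash: sum = 81+68+93+93+46 = 381; mod 256 = 125 → 7d.
Outer hash (recomputed tag): sum = 59+46+55+55+125 = 340; mod 256 = 84 → 54.
Recomputed tag = 54; claimed = b9 → mismatch.

invalid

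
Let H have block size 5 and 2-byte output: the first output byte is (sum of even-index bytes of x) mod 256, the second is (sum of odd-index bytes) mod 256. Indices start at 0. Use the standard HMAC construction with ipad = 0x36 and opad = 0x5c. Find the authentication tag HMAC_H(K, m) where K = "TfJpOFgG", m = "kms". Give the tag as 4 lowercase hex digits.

29d6

Key "TfJpOFgG" = 54 66 4a 70 4f 46 67 47 is 8 bytes > B = 5, so hash it first: H(key) = 54 63, then zero-pad to 5 bytes: K' = 54 63 00 00 00.
K' ⊕ ipad = 62 55 36 36 36.  K' ⊕ opad = 08 3f 5c 5c 5c.
Inner input = (K'⊕ipad) ∥ m = 62 55 36 36 36 ∥ 6b 6d 73.
Inner hash: even-index sum = 315 mod 256 = 59; odd-index sum = 361 mod 256 = 105 → 3b 69.
Outer input = (K'⊕opad) ∥ inner = 08 3f 5c 5c 5c ∥ 3b 69.
Outer hash (tag): even-index sum = 297 mod 256 = 41; odd-index sum = 214 mod 256 = 214 → 29 d6.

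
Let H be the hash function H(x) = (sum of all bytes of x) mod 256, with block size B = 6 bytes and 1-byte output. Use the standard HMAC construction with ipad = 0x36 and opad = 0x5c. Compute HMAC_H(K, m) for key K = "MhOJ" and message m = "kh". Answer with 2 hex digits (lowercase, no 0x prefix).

Key "MhOJ" = 4d 68 4f 4a is 4 bytes ≤ B = 6; zero-pad to 6 bytes: K' = 4d 68 4f 4a 00 00.
K' ⊕ ipad = 7b 5e 79 7c 36 36.  K' ⊕ opad = 11 34 13 16 5c 5c.
Inner input = (K'⊕ipad) ∥ m = 7b 5e 79 7c 36 36 ∥ 6b 68.
Inner hash: sum = 123+94+121+124+54+54+107+104 = 781; mod 256 = 13 → 0d.
Outer input = (K'⊕opad) ∥ inner = 11 34 13 16 5c 5c ∥ 0d.
Outer hash (tag): sum = 17+52+19+22+92+92+13 = 307; mod 256 = 51 → 33.

33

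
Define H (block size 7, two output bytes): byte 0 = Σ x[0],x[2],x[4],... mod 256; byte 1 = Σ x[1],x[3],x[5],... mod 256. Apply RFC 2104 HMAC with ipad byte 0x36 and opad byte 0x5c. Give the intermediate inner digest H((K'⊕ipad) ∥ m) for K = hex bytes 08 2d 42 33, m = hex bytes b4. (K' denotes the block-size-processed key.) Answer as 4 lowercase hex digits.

Key hex bytes 08 2d 42 33 is 4 bytes ≤ B = 7; zero-pad to 7 bytes: K' = 08 2d 42 33 00 00 00.
K' ⊕ ipad = 3e 1b 74 05 36 36 36.
Inner input = 3e 1b 74 05 36 36 36 ∥ b4.
Inner hash: even-index sum = 286 mod 256 = 30; odd-index sum = 266 mod 256 = 10 → 1e 0a.

1e0a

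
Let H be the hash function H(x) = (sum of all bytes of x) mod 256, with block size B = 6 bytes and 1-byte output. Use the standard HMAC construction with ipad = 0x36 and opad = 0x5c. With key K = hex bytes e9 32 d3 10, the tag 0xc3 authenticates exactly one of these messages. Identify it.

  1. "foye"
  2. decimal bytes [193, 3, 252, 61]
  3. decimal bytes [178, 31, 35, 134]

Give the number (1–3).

1

Key hex bytes e9 32 d3 10 is 4 bytes ≤ B = 6; zero-pad to 6 bytes: K' = e9 32 d3 10 00 00.
K' ⊕ ipad = df 04 e5 26 36 36; K' ⊕ opad = b5 6e 8f 4c 5c 5c.
m1: inner = H(df 04 e5 26 36 36 66 6f 79 65) = 0d; tag = H(b5 6e 8f 4c 5c 5c 0d) = c3 ← matches
m2: inner = H(df 04 e5 26 36 36 c1 03 fc 3d) = 57; tag = H(b5 6e 8f 4c 5c 5c 57) = 0d
m3: inner = H(df 04 e5 26 36 36 b2 1f 23 86) = d4; tag = H(b5 6e 8f 4c 5c 5c d4) = 8a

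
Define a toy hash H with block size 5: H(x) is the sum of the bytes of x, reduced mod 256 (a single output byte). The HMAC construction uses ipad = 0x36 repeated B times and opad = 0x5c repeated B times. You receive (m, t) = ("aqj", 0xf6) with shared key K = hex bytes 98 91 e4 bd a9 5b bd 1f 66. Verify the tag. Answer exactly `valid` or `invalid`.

Key hex bytes 98 91 e4 bd a9 5b bd 1f 66 is 9 bytes > B = 5, so hash it first: H(key) = 10, then zero-pad to 5 bytes: K' = 10 00 00 00 00.
K' ⊕ ipad = 26 36 36 36 36; K' ⊕ opad = 4c 5c 5c 5c 5c.
Inner hash: sum = 38+54+54+54+54+97+113+106 = 570; mod 256 = 58 → 3a.
Outer hash (recomputed tag): sum = 76+92+92+92+92+58 = 502; mod 256 = 246 → f6.
Recomputed tag = f6; claimed = f6 → match.

valid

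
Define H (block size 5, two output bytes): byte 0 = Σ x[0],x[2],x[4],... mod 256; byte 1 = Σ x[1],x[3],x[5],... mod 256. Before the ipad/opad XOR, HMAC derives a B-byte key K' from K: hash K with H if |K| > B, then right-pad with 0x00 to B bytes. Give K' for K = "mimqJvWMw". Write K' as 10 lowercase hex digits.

f29d000000

|K| = 9 > B = 5, so first hash the key.
H(K): even-index sum = 498 mod 256 = 242; odd-index sum = 413 mod 256 = 157 → f2 9d.
Zero-pad H(K) = f2 9d to 5 bytes: K' = f2 9d 00 00 00.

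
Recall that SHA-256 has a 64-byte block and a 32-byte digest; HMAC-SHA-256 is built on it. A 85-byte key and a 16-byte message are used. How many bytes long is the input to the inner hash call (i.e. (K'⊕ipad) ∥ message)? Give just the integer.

80

Key is 85 > 64 bytes, so it is hashed to 32 bytes then zero-padded to 64: |K'| = 64.
Inner input = (K'⊕ipad) ∥ m → 64 + 16 = 80 bytes.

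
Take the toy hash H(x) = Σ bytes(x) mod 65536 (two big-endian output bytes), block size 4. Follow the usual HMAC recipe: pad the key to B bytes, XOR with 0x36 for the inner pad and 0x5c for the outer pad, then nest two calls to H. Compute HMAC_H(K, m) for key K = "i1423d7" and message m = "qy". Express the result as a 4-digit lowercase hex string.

Key "i1423d7" = 69 31 34 32 33 64 37 is 7 bytes > B = 4, so hash it first: H(key) = 01 ce, then zero-pad to 4 bytes: K' = 01 ce 00 00.
K' ⊕ ipad = 37 f8 36 36.  K' ⊕ opad = 5d 92 5c 5c.
Inner input = (K'⊕ipad) ∥ m = 37 f8 36 36 ∥ 71 79.
Inner hash: sum = 55+248+54+54+113+121 = 645 → 02 85.
Outer input = (K'⊕opad) ∥ inner = 5d 92 5c 5c ∥ 02 85.
Outer hash (tag): sum = 93+146+92+92+2+133 = 558 → 02 2e.

022e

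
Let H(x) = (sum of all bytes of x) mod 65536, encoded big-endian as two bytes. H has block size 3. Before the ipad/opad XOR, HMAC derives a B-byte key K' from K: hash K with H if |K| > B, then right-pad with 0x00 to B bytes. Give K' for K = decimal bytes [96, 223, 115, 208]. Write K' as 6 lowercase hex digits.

|K| = 4 > B = 3, so first hash the key.
H(K): sum = 96+223+115+208 = 642 → 02 82.
Zero-pad H(K) = 02 82 to 3 bytes: K' = 02 82 00.

028200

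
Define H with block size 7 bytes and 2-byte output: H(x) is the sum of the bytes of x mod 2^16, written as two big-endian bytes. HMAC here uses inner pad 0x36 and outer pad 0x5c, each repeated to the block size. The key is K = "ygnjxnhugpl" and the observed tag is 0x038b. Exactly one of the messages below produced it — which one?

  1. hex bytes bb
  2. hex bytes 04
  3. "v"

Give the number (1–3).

1

Key "ygnjxnhugpl" = 79 67 6e 6a 78 6e 68 75 67 70 6c is 11 bytes > B = 7, so hash it first: H(key) = 04 be, then zero-pad to 7 bytes: K' = 04 be 00 00 00 00 00.
K' ⊕ ipad = 32 88 36 36 36 36 36; K' ⊕ opad = 58 e2 5c 5c 5c 5c 5c.
m1: inner = H(32 88 36 36 36 36 36 bb) = 02 83; tag = H(58 e2 5c 5c 5c 5c 5c 02 83) = 038b ← matches
m2: inner = H(32 88 36 36 36 36 36 04) = 01 cc; tag = H(58 e2 5c 5c 5c 5c 5c 01 cc) = 03d3
m3: inner = H(32 88 36 36 36 36 36 76) = 02 3e; tag = H(58 e2 5c 5c 5c 5c 5c 02 3e) = 0346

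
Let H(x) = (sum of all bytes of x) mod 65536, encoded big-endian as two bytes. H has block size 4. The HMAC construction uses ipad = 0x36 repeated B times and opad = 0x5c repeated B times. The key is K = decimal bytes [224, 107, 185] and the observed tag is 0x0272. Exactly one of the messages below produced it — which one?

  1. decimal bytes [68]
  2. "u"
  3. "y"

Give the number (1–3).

Key decimal bytes [224, 107, 185] = e0 6b b9 is 3 bytes ≤ B = 4; zero-pad to 4 bytes: K' = e0 6b b9 00.
K' ⊕ ipad = d6 5d 8f 36; K' ⊕ opad = bc 37 e5 5c.
m1: inner = H(d6 5d 8f 36 44) = 02 3c; tag = H(bc 37 e5 5c 02 3c) = 0272 ← matches
m2: inner = H(d6 5d 8f 36 75) = 02 6d; tag = H(bc 37 e5 5c 02 6d) = 02a3
m3: inner = H(d6 5d 8f 36 79) = 02 71; tag = H(bc 37 e5 5c 02 71) = 02a7

1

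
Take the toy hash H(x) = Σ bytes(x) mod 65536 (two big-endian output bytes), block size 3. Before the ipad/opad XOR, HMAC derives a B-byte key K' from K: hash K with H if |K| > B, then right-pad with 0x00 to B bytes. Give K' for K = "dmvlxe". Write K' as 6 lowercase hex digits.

029000

|K| = 6 > B = 3, so first hash the key.
H(K): sum = 100+109+118+108+120+101 = 656 → 02 90.
Zero-pad H(K) = 02 90 to 3 bytes: K' = 02 90 00.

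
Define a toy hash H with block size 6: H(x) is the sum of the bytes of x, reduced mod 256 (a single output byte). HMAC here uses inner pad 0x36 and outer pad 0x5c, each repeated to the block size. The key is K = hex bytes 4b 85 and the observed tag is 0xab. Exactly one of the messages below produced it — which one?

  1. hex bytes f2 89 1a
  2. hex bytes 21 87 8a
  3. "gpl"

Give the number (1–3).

3

Key hex bytes 4b 85 is 2 bytes ≤ B = 6; zero-pad to 6 bytes: K' = 4b 85 00 00 00 00.
K' ⊕ ipad = 7d b3 36 36 36 36; K' ⊕ opad = 17 d9 5c 5c 5c 5c.
m1: inner = H(7d b3 36 36 36 36 f2 89 1a) = 9d; tag = H(17 d9 5c 5c 5c 5c 9d) = fd
m2: inner = H(7d b3 36 36 36 36 21 87 8a) = 3a; tag = H(17 d9 5c 5c 5c 5c 3a) = 9a
m3: inner = H(7d b3 36 36 36 36 67 70 6c) = 4b; tag = H(17 d9 5c 5c 5c 5c 4b) = ab ← matches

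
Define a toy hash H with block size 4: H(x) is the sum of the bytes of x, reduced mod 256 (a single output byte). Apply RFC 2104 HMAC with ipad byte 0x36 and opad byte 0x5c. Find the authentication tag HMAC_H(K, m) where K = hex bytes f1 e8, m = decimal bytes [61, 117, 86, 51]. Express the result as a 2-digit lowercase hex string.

65

Key hex bytes f1 e8 is 2 bytes ≤ B = 4; zero-pad to 4 bytes: K' = f1 e8 00 00.
K' ⊕ ipad = c7 de 36 36.  K' ⊕ opad = ad b4 5c 5c.
Inner input = (K'⊕ipad) ∥ m = c7 de 36 36 ∥ 3d 75 56 33.
Inner hash: sum = 199+222+54+54+61+117+86+51 = 844; mod 256 = 76 → 4c.
Outer input = (K'⊕opad) ∥ inner = ad b4 5c 5c ∥ 4c.
Outer hash (tag): sum = 173+180+92+92+76 = 613; mod 256 = 101 → 65.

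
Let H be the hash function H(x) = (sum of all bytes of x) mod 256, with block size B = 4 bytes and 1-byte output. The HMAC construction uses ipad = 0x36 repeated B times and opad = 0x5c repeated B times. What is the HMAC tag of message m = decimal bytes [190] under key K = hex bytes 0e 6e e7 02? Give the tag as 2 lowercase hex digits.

f0

Key hex bytes 0e 6e e7 02 is exactly B = 4 bytes: K' = 0e 6e e7 02.
K' ⊕ ipad = 38 58 d1 34.  K' ⊕ opad = 52 32 bb 5e.
Inner input = (K'⊕ipad) ∥ m = 38 58 d1 34 ∥ be.
Inner hash: sum = 56+88+209+52+190 = 595; mod 256 = 83 → 53.
Outer input = (K'⊕opad) ∥ inner = 52 32 bb 5e ∥ 53.
Outer hash (tag): sum = 82+50+187+94+83 = 496; mod 256 = 240 → f0.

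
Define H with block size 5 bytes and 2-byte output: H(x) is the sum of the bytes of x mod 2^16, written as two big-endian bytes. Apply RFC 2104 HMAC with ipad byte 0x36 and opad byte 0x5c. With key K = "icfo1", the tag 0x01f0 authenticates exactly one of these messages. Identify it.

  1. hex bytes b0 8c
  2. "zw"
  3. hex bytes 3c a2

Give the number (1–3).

Key "icfo1" = 69 63 66 6f 31 is exactly B = 5 bytes: K' = 69 63 66 6f 31.
K' ⊕ ipad = 5f 55 50 59 07; K' ⊕ opad = 35 3f 3a 33 6d.
m1: inner = H(5f 55 50 59 07 b0 8c) = 02 a0; tag = H(35 3f 3a 33 6d 02 a0) = 01f0 ← matches
m2: inner = H(5f 55 50 59 07 7a 77) = 02 55; tag = H(35 3f 3a 33 6d 02 55) = 01a5
m3: inner = H(5f 55 50 59 07 3c a2) = 02 42; tag = H(35 3f 3a 33 6d 02 42) = 0192

1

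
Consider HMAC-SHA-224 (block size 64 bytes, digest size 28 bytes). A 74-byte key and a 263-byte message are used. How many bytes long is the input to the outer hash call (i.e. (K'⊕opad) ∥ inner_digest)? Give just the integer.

Key is 74 > 64 bytes, so it is hashed to 28 bytes then zero-padded to 64: |K'| = 64.
Outer input = (K'⊕opad) ∥ H(inner) → 64 + 28 = 92 bytes.

92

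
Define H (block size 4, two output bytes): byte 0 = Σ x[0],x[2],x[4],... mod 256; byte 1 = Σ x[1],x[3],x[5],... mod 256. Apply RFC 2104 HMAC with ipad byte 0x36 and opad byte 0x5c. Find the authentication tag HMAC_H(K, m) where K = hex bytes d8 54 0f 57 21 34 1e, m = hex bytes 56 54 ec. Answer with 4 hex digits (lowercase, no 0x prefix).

5e52

Key hex bytes d8 54 0f 57 21 34 1e is 7 bytes > B = 4, so hash it first: H(key) = 26 df, then zero-pad to 4 bytes: K' = 26 df 00 00.
K' ⊕ ipad = 10 e9 36 36.  K' ⊕ opad = 7a 83 5c 5c.
Inner input = (K'⊕ipad) ∥ m = 10 e9 36 36 ∥ 56 54 ec.
Inner hash: even-index sum = 392 mod 256 = 136; odd-index sum = 371 mod 256 = 115 → 88 73.
Outer input = (K'⊕opad) ∥ inner = 7a 83 5c 5c ∥ 88 73.
Outer hash (tag): even-index sum = 350 mod 256 = 94; odd-index sum = 338 mod 256 = 82 → 5e 52.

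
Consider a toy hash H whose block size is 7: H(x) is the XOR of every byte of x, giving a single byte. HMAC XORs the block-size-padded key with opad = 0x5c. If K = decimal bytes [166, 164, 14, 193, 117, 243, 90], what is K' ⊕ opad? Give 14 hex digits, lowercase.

faf8529d29af06

Key decimal bytes [166, 164, 14, 193, 117, 243, 90] = a6 a4 0e c1 75 f3 5a is exactly B = 7 bytes: K' = a6 a4 0e c1 75 f3 5a.
XOR each byte with 0x5c: a6⊕5c=fa, a4⊕5c=f8, 0e⊕5c=52, c1⊕5c=9d, 75⊕5c=29, f3⊕5c=af, 5a⊕5c=06.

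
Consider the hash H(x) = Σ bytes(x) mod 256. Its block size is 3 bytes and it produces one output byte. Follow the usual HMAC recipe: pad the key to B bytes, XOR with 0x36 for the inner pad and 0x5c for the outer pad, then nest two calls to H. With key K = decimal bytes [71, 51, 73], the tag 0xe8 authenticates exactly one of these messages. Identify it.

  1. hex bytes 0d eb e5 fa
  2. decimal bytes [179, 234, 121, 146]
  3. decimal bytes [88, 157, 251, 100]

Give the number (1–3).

Key decimal bytes [71, 51, 73] = 47 33 49 is exactly B = 3 bytes: K' = 47 33 49.
K' ⊕ ipad = 71 05 7f; K' ⊕ opad = 1b 6f 15.
m1: inner = H(71 05 7f 0d eb e5 fa) = cc; tag = H(1b 6f 15 cc) = 6b
m2: inner = H(71 05 7f b3 ea 79 92) = 9d; tag = H(1b 6f 15 9d) = 3c
m3: inner = H(71 05 7f 58 9d fb 64) = 49; tag = H(1b 6f 15 49) = e8 ← matches

3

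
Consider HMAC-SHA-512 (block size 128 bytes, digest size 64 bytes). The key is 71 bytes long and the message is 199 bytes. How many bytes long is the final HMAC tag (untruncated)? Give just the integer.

64

The tag is one SHA-512 digest: 64 bytes.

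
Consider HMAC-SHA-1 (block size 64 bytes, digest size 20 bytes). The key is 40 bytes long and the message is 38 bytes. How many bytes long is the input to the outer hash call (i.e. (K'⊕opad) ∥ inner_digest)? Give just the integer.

Key is 40 ≤ 64 bytes, zero-padded: |K'| = 64.
Outer input = (K'⊕opad) ∥ H(inner) → 64 + 20 = 84 bytes.

84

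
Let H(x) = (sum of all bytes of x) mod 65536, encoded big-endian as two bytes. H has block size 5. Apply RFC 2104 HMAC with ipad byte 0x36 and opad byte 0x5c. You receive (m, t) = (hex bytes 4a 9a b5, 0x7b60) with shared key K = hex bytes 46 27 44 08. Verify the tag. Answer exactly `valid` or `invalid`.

invalid

Key hex bytes 46 27 44 08 is 4 bytes ≤ B = 5; zero-pad to 5 bytes: K' = 46 27 44 08 00.
K' ⊕ ipad = 70 11 72 3e 36; K' ⊕ opad = 1a 7b 18 54 5c.
Inner hash: sum = 112+17+114+62+54+74+154+181 = 768 → 03 00.
Outer hash (recomputed tag): sum = 26+123+24+84+92+3+0 = 352 → 01 60.
Recomputed tag = 0160; claimed = 7b60 → mismatch.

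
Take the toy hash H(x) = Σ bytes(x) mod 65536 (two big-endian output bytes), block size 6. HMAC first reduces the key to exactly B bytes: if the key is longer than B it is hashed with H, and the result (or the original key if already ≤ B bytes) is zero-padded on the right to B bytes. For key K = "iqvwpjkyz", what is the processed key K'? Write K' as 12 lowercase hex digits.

03ff00000000

|K| = 9 > B = 6, so first hash the key.
H(K): sum = 105+113+118+119+112+106+107+121+122 = 1023 → 03 ff.
Zero-pad H(K) = 03 ff to 6 bytes: K' = 03 ff 00 00 00 00.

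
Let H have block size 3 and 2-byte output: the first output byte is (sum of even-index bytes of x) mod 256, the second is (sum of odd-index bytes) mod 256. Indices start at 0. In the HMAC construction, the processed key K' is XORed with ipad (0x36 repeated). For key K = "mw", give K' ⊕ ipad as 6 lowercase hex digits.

5b4136

Key "mw" = 6d 77 is 2 bytes ≤ B = 3; zero-pad to 3 bytes: K' = 6d 77 00.
XOR each byte with 0x36: 6d⊕36=5b, 77⊕36=41, 00⊕36=36.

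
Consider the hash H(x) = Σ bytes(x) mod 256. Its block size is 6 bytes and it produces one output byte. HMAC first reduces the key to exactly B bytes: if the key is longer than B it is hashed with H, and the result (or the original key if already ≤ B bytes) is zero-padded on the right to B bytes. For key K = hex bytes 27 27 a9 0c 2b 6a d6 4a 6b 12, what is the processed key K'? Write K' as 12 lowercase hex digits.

350000000000

|K| = 10 > B = 6, so first hash the key.
H(K): sum = 39+39+169+12+43+106+214+74+107+18 = 821; mod 256 = 53 → 35.
Zero-pad H(K) = 35 to 6 bytes: K' = 35 00 00 00 00 00.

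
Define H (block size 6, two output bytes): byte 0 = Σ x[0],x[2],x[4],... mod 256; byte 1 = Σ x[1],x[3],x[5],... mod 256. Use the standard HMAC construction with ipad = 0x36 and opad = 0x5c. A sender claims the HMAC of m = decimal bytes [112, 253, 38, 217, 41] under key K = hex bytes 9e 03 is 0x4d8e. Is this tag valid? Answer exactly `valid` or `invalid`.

valid

Key hex bytes 9e 03 is 2 bytes ≤ B = 6; zero-pad to 6 bytes: K' = 9e 03 00 00 00 00.
K' ⊕ ipad = a8 35 36 36 36 36; K' ⊕ opad = c2 5f 5c 5c 5c 5c.
Inner hash: even-index sum = 467 mod 256 = 211; odd-index sum = 631 mod 256 = 119 → d3 77.
Outer hash (recomputed tag): even-index sum = 589 mod 256 = 77; odd-index sum = 398 mod 256 = 142 → 4d 8e.
Recomputed tag = 4d8e; claimed = 4d8e → match.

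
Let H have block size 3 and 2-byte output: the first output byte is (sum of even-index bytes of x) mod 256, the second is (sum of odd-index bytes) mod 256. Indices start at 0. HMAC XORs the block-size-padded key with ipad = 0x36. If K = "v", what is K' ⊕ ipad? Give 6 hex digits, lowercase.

403636

Key "v" = 76 is 1 byte ≤ B = 3; zero-pad to 3 bytes: K' = 76 00 00.
XOR each byte with 0x36: 76⊕36=40, 00⊕36=36, 00⊕36=36.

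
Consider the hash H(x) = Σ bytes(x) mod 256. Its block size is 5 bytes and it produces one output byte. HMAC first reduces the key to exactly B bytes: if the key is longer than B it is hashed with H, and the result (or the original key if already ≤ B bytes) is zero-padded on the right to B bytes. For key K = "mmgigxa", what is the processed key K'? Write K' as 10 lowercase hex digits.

|K| = 7 > B = 5, so first hash the key.
H(K): sum = 109+109+103+105+103+120+97 = 746; mod 256 = 234 → ea.
Zero-pad H(K) = ea to 5 bytes: K' = ea 00 00 00 00.

ea00000000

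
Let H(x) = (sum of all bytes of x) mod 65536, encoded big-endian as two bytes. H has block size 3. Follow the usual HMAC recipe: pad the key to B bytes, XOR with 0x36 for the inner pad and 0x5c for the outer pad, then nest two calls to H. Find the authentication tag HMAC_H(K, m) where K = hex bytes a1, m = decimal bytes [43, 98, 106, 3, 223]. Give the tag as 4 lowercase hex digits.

Key hex bytes a1 is 1 byte ≤ B = 3; zero-pad to 3 bytes: K' = a1 00 00.
K' ⊕ ipad = 97 36 36.  K' ⊕ opad = fd 5c 5c.
Inner input = (K'⊕ipad) ∥ m = 97 36 36 ∥ 2b 62 6a 03 df.
Inner hash: sum = 151+54+54+43+98+106+3+223 = 732 → 02 dc.
Outer input = (K'⊕opad) ∥ inner = fd 5c 5c ∥ 02 dc.
Outer hash (tag): sum = 253+92+92+2+220 = 659 → 02 93.

0293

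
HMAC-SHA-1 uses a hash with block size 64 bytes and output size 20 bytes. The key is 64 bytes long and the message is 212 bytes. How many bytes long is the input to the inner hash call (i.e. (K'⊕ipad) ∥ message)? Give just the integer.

Key is 64 ≤ 64 bytes, zero-padded: |K'| = 64.
Inner input = (K'⊕ipad) ∥ m → 64 + 212 = 276 bytes.

276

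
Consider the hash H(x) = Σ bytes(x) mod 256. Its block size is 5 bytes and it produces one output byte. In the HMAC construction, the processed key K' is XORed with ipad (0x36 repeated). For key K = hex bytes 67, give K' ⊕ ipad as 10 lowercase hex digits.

5136363636

Key hex bytes 67 is 1 byte ≤ B = 5; zero-pad to 5 bytes: K' = 67 00 00 00 00.
XOR each byte with 0x36: 67⊕36=51, 00⊕36=36, 00⊕36=36, 00⊕36=36, 00⊕36=36.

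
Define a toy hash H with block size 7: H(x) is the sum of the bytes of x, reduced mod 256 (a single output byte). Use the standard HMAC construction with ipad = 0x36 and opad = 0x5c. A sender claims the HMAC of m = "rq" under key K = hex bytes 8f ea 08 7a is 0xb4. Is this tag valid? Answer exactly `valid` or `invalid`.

Key hex bytes 8f ea 08 7a is 4 bytes ≤ B = 7; zero-pad to 7 bytes: K' = 8f ea 08 7a 00 00 00.
K' ⊕ ipad = b9 dc 3e 4c 36 36 36; K' ⊕ opad = d3 b6 54 26 5c 5c 5c.
Inner hash: sum = 185+220+62+76+54+54+54+114+113 = 932; mod 256 = 164 → a4.
Outer hash (recomputed tag): sum = 211+182+84+38+92+92+92+164 = 955; mod 256 = 187 → bb.
Recomputed tag = bb; claimed = b4 → mismatch.

invalid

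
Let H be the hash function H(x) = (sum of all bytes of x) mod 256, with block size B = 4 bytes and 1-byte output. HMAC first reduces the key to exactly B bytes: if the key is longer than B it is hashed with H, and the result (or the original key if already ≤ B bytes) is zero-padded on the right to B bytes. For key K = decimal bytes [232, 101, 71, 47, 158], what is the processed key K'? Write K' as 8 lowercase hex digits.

|K| = 5 > B = 4, so first hash the key.
H(K): sum = 232+101+71+47+158 = 609; mod 256 = 97 → 61.
Zero-pad H(K) = 61 to 4 bytes: K' = 61 00 00 00.

61000000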